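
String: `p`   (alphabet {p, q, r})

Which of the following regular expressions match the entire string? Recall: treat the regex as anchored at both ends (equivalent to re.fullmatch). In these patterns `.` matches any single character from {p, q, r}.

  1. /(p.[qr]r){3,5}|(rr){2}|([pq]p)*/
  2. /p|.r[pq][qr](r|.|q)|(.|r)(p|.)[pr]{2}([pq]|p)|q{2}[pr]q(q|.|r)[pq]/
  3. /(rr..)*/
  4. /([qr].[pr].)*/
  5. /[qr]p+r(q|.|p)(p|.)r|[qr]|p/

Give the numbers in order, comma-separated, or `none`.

1 → no match
2 → match
3 → no match
4 → no match
5 → match

2, 5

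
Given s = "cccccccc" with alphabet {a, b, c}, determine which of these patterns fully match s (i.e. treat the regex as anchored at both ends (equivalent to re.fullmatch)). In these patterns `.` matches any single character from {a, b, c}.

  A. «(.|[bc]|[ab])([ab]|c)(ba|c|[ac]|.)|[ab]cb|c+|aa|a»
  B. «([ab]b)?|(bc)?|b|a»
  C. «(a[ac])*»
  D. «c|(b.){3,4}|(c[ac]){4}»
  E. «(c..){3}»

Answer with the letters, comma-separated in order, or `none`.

A → match
B → no match
C → no match
D → match
E → no match

A, D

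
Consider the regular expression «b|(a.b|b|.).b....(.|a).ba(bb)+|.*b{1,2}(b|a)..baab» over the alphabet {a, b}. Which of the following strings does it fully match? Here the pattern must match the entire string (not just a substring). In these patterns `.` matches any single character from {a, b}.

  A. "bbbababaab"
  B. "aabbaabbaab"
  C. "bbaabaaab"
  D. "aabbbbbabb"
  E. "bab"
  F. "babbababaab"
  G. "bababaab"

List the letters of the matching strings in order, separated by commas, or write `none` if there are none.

A → match
B → match
C → no match
D → no match
E → no match
F → match
G → match

A, B, F, G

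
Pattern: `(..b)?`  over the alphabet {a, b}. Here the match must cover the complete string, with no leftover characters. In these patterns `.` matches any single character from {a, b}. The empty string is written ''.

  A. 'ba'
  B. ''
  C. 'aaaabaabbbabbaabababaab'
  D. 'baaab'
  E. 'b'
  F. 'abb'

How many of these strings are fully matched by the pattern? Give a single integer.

A. 'ba' → no match
B. '' → match
C → no match
D. 'baaab' → no match
E. 'b' → no match
F. 'abb' → match
Total matched: 2

2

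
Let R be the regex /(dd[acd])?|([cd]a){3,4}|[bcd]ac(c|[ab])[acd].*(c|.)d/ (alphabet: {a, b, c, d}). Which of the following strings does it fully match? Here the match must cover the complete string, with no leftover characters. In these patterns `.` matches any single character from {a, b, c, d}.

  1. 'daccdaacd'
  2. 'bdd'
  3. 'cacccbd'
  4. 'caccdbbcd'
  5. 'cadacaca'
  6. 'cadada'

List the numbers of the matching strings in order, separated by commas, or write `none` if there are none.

1 → match
2 → no match
3 → match
4 → match
5 → match
6 → match

1, 3, 4, 5, 6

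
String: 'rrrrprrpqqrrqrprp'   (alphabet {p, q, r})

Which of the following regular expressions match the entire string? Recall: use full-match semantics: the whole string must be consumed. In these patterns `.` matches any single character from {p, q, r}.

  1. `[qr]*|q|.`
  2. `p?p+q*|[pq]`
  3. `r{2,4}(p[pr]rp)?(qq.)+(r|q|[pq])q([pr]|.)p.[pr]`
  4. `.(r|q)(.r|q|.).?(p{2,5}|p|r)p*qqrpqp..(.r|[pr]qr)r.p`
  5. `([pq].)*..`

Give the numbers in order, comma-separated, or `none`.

1 → no match
2 → no match
3 → match
4 → no match
5 → no match

3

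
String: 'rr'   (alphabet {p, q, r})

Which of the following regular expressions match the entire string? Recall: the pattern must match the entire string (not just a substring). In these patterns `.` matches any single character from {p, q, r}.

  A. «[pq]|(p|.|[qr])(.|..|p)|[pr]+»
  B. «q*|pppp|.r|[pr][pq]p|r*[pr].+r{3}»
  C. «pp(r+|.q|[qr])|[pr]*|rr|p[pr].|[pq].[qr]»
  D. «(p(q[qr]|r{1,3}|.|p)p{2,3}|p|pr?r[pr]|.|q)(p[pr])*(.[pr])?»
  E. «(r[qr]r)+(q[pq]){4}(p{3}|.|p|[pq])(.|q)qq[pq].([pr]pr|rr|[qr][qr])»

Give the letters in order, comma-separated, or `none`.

A, B, C

A → match
B → match
C → match
D → no match
E → no match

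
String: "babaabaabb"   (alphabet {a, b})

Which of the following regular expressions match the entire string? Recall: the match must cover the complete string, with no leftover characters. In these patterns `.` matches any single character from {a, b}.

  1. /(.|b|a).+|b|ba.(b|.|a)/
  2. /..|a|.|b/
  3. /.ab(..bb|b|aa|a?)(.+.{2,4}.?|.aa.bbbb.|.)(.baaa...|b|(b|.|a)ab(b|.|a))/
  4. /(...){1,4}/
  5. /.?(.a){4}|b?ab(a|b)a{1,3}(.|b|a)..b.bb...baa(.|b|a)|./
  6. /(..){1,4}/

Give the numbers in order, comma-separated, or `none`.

1, 3

1 → match
2 → no match
3 → match
4 → no match
5 → no match
6 → no match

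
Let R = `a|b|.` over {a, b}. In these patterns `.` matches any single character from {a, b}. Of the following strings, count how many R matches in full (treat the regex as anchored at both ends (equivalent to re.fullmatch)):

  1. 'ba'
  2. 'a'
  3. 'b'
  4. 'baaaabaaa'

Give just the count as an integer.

2

1 → no match
2 → match
3 → match
4 → no match
Total matched: 2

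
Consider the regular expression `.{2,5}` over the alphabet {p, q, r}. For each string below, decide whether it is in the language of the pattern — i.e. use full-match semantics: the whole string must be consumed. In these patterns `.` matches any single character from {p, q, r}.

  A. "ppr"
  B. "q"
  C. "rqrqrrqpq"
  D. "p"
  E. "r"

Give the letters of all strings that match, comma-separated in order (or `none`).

A → match
B → no match
C → no match
D → no match
E → no match

A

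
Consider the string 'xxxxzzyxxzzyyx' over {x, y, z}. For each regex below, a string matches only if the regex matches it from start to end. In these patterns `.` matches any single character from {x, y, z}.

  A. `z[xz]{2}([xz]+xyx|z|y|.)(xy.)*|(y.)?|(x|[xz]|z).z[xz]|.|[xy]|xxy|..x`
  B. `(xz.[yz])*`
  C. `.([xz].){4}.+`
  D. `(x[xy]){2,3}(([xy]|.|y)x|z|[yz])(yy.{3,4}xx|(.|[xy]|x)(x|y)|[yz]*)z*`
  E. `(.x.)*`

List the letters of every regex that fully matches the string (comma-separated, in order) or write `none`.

C

A → no match
B → no match
C → match
D → no match
E → no match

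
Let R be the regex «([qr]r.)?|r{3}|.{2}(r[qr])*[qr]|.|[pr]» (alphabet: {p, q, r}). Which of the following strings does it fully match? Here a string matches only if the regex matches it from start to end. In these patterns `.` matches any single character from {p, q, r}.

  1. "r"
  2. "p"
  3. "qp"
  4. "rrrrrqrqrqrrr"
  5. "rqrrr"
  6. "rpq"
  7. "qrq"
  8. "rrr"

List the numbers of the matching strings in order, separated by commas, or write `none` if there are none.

1 → match
2 → match
3 → no match
4 → match
5 → match
6 → match
7 → match
8 → match

1, 2, 4, 5, 6, 7, 8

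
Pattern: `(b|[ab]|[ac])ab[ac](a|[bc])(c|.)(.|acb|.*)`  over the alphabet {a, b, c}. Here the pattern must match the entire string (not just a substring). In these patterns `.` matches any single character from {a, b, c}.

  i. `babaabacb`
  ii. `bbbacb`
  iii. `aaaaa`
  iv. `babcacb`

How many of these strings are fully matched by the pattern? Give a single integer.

i → match
ii → no match
iii → no match
iv → match
Total matched: 2

2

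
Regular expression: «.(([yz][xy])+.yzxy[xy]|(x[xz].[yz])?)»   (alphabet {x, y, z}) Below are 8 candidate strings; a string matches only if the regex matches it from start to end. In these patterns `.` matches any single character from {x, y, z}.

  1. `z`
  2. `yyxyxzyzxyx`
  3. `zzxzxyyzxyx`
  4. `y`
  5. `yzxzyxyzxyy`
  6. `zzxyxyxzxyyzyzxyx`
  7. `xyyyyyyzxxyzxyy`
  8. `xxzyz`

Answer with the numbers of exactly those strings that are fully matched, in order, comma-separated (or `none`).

1 → match
2 → match
3 → match
4 → match
5 → match
6 → match
7 → match
8 → match

1, 2, 3, 4, 5, 6, 7, 8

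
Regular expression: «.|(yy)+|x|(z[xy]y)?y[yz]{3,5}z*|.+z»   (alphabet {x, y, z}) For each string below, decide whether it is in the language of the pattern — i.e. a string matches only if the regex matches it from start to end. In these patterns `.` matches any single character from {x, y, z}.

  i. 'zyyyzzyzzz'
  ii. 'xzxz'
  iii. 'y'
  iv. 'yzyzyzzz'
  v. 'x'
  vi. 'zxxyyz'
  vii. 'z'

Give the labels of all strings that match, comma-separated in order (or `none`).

i, ii, iii, iv, v, vi, vii

i → match
ii → match
iii → match
iv → match
v → match
vi → match
vii → match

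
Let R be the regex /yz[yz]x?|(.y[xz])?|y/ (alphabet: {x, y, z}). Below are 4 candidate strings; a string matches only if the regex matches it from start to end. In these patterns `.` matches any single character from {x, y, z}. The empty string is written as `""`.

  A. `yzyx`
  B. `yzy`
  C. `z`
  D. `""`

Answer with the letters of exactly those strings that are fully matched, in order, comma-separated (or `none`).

A → match
B → match
C → no match
D → match

A, B, D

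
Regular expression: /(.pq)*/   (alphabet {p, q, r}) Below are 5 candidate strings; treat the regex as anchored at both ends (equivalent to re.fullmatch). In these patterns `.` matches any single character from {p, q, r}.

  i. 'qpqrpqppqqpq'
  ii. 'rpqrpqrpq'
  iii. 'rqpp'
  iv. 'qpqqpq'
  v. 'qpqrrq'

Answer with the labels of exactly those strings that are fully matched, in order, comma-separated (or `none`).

i, ii, iv

i → match
ii → match
iii → no match
iv → match
v → no match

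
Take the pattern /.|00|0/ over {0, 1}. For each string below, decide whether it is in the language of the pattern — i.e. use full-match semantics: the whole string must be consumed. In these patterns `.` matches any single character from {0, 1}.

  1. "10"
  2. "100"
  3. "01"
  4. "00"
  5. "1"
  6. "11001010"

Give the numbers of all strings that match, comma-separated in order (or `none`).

1 → no match
2 → no match
3 → no match
4 → match
5 → match
6 → no match

4, 5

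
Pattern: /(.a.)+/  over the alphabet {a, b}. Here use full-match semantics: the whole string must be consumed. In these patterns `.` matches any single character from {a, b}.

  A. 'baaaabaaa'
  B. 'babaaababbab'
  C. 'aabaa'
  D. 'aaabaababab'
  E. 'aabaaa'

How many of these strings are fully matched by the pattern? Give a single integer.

A → match
B → match
C → no match
D → no match
E → match
Total matched: 3

3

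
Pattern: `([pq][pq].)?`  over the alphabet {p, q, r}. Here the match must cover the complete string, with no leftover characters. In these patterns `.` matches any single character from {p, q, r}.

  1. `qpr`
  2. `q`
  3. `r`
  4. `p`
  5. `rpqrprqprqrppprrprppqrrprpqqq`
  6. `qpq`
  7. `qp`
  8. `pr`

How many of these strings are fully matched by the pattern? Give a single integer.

2

1 → match
2 → no match
3 → no match
4 → no match
5 → no match
6 → match
7 → no match
8 → no match
Total matched: 2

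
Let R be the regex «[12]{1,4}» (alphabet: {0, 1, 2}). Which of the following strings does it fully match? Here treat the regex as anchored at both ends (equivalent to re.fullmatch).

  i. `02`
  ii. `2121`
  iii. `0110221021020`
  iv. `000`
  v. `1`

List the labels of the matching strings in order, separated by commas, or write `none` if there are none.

i → no match
ii → match
iii → no match
iv → no match
v → match

ii, v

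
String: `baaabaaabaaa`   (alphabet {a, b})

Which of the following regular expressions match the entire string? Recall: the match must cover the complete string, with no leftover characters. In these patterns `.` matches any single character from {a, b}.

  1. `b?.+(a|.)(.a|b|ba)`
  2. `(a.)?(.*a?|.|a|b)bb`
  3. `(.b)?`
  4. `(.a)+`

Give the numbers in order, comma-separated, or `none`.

1 → match
2 → no match — must end with `bb`
3 → no match
4 → match

1, 4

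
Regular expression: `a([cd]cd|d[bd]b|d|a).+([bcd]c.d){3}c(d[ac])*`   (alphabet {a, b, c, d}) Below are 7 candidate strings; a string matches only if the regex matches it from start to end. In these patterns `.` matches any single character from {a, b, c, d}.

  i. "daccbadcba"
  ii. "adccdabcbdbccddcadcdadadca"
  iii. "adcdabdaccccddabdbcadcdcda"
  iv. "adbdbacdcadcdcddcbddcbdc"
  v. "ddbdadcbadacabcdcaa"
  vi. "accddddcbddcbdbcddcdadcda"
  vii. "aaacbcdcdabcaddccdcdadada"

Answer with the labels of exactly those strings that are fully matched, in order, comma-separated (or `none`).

vi

i → no match — must start with "a"
ii → no match
iii → no match
iv → no match
v → no match — must start with "a"
vi → match
vii → no match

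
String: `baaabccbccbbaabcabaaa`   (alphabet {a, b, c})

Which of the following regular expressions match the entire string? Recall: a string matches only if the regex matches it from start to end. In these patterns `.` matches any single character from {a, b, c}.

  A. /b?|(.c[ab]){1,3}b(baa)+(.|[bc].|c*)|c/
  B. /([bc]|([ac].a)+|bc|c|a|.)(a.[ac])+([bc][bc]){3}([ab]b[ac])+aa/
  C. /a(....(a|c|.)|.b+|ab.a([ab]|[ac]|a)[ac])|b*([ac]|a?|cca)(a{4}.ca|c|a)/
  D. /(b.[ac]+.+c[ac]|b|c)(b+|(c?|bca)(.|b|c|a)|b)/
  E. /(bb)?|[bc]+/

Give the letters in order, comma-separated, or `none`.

B

A → no match
B → match
C → no match
D → no match
E → no match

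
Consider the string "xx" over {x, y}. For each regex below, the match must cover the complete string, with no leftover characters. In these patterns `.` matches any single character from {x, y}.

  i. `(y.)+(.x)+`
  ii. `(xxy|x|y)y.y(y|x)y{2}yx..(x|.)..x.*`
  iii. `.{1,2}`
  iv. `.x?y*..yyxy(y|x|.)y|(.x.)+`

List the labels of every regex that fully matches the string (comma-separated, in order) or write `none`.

iii

i → no match — must start with "y"
ii → no match
iii → match
iv → no match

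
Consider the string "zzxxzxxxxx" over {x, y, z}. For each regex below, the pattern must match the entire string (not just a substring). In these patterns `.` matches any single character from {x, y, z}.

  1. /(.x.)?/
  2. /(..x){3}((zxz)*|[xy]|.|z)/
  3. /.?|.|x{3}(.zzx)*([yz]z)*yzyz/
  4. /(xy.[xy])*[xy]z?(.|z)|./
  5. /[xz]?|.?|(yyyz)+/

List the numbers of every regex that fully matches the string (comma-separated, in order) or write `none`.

2

1 → no match
2 → match
3 → no match
4 → no match
5 → no match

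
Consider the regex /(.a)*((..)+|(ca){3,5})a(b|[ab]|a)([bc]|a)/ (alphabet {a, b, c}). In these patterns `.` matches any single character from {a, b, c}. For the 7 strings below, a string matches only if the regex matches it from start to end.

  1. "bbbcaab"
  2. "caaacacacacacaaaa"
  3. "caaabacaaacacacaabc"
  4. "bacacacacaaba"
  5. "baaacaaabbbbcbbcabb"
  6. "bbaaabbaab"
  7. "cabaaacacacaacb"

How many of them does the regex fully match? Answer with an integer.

1 → match
2 → match
3 → match
4 → match
5 → match
6 → no match
7 → no match
Total matched: 5

5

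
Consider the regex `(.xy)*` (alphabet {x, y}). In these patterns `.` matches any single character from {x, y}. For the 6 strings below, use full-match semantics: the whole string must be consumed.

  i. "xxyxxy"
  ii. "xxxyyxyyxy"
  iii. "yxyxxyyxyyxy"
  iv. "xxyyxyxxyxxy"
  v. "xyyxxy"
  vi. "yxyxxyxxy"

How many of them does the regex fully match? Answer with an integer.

i → match
ii → no match
iii → match
iv → match
v → no match
vi → match
Total matched: 4

4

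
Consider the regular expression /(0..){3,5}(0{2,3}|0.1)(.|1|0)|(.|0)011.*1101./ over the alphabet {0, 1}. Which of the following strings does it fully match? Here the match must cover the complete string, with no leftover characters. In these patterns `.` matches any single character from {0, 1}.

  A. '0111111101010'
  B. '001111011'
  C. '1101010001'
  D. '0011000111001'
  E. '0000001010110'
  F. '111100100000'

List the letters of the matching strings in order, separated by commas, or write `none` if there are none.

B

A → no match
B. '001111011' → match
C. '1101010001' → no match
D → no match
E → no match
F. '111100100000' → no match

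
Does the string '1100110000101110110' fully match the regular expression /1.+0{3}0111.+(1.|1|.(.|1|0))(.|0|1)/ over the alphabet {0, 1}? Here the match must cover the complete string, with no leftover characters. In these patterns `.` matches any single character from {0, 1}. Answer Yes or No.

No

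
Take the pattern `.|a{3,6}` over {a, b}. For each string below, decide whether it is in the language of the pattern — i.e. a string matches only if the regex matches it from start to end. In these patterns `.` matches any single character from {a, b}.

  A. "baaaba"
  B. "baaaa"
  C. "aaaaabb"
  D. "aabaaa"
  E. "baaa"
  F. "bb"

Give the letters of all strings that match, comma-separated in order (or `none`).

none

A → no match
B → no match
C → no match
D → no match
E → no match
F → no match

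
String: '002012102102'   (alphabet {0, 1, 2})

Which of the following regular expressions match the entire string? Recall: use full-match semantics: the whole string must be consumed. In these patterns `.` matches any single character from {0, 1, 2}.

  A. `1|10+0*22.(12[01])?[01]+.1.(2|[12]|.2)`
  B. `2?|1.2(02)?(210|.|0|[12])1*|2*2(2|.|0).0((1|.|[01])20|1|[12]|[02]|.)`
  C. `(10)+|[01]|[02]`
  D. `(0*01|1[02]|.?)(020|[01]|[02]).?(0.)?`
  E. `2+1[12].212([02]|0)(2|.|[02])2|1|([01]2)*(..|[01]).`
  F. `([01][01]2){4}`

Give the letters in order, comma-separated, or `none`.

A → no match
B → no match
C → no match
D → no match
E → no match
F → match

F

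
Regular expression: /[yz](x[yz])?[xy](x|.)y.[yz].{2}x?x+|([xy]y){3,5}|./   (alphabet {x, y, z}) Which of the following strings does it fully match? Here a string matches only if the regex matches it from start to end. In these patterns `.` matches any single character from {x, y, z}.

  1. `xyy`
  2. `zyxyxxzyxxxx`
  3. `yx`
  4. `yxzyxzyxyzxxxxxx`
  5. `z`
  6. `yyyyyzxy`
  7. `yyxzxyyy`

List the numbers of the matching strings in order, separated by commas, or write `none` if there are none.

1 → no match
2 → no match
3 → no match
4 → no match
5 → match
6 → no match
7 → no match

5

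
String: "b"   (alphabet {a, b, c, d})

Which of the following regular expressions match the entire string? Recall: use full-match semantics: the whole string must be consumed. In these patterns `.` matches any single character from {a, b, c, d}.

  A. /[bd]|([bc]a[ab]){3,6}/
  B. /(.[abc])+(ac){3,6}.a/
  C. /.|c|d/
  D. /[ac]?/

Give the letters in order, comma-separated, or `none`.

A, C

A → match
B → no match — must end with "a"
C → match
D → no match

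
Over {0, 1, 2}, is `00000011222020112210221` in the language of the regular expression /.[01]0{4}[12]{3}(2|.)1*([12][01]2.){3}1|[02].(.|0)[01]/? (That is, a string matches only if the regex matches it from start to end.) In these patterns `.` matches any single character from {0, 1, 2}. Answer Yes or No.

Yes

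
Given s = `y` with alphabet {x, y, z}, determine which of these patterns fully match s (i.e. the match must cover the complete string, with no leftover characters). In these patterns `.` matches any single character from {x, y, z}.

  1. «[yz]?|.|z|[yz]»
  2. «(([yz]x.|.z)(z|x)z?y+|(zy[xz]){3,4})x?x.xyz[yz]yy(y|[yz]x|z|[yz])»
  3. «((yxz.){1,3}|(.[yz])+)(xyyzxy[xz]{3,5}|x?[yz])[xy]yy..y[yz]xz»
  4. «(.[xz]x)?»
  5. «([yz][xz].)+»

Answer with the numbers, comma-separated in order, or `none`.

1

1 → match
2 → no match
3 → no match — must end with `xz`
4 → no match
5 → no match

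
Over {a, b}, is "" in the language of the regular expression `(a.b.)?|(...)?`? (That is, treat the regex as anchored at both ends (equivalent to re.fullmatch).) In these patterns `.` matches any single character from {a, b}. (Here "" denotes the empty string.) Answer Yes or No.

Yes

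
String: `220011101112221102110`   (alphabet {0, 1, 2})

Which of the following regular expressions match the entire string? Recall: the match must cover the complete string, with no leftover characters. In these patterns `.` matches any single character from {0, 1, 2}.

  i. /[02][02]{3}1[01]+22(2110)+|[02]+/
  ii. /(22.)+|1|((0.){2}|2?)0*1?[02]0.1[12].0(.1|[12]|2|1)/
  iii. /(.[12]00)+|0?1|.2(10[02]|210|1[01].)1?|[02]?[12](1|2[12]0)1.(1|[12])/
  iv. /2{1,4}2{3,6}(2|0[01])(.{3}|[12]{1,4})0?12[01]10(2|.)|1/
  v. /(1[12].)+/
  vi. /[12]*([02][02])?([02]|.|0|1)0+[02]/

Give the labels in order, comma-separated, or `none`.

i

i → match
ii → no match
iii → no match
iv → no match
v → no match — must start with `1`
vi → no match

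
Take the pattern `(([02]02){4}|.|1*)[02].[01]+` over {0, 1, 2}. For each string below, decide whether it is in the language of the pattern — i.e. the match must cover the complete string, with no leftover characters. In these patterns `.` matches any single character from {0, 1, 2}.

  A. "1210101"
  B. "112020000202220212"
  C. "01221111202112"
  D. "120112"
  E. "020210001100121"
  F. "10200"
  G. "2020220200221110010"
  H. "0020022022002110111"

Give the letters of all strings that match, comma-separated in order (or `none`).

A → match
B → no match
C → no match
D → no match
E → no match
F → match
G → no match
H → no match

A, F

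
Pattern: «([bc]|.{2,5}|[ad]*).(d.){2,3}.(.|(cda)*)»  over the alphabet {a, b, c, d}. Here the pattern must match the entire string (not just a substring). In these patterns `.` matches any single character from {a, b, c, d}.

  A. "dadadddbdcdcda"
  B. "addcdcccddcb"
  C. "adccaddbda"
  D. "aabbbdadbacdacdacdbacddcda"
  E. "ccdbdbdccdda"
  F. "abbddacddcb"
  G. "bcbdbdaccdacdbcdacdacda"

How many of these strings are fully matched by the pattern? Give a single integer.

1

A → match
B. "addcdcccddcb" → no match
C. "adccaddbda" → no match
D → no match
E. "ccdbdbdccdda" → no match
F. "abbddacddcb" → no match
G → no match
Total matched: 1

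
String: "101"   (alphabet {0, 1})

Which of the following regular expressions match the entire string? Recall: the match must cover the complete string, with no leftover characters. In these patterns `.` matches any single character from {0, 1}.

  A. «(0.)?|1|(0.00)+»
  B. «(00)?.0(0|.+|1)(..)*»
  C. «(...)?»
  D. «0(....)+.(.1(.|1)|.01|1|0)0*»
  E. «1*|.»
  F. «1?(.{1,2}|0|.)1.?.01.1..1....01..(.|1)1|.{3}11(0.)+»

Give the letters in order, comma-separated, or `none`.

A → no match
B → match
C → match
D → no match — must start with "0"
E → no match
F → no match

B, C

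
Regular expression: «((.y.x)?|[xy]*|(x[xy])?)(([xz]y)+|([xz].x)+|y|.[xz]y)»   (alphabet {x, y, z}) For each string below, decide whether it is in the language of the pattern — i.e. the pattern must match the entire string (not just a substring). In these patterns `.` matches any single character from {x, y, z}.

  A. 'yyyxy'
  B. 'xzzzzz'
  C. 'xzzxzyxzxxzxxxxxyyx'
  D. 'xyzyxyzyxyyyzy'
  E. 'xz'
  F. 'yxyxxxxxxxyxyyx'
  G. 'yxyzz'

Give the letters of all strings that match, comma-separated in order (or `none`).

A

A → match
B → no match
C → no match
D → no match
E → no match
F → no match
G → no match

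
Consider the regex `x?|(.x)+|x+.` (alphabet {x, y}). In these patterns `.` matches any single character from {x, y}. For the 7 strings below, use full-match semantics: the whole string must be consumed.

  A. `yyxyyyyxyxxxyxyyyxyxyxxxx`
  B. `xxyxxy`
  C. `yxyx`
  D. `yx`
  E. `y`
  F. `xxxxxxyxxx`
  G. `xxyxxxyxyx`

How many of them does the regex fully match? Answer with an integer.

A → no match
B → no match
C → match
D → match
E → no match
F → match
G → match
Total matched: 4

4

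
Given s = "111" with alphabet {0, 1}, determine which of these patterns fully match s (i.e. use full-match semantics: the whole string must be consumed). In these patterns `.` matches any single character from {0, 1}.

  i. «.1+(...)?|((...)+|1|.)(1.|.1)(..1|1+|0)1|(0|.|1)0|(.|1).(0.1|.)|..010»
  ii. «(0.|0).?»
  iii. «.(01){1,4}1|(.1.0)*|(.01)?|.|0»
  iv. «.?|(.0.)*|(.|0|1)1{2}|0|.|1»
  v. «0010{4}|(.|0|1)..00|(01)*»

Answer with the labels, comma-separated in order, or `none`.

i, iv

i → match
ii → no match — must start with "0"
iii → no match
iv → match
v → no match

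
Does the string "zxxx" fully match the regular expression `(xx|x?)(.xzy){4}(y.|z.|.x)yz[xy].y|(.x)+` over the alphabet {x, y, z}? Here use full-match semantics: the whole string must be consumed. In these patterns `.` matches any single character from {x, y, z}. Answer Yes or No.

Yes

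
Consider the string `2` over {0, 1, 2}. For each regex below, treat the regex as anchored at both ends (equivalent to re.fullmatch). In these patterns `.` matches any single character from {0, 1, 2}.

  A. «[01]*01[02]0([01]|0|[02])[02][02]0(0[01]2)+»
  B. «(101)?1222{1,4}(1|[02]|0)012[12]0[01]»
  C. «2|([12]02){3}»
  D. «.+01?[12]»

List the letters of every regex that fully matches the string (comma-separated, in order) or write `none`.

A → no match
B → no match
C → match
D → no match

C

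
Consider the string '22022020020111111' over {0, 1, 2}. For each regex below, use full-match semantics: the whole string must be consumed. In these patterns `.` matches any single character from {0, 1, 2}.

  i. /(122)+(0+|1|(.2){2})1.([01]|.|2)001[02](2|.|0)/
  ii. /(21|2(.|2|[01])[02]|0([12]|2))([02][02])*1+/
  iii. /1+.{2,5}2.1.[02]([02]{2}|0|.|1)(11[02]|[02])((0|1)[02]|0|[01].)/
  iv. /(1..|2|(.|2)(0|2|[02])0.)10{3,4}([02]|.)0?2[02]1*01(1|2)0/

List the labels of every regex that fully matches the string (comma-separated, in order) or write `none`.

ii

i → no match — must start with '122'
ii → match
iii → no match — must start with '1'
iv → no match — must end with '0'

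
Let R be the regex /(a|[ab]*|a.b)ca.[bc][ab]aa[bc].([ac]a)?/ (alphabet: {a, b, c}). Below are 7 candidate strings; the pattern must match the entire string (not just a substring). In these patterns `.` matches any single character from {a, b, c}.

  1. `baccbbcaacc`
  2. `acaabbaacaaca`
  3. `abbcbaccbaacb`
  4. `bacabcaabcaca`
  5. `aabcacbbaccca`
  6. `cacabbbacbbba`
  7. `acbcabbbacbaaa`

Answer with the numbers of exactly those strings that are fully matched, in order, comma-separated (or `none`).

none

1 → no match
2 → no match
3 → no match
4 → no match
5 → no match
6 → no match
7 → no match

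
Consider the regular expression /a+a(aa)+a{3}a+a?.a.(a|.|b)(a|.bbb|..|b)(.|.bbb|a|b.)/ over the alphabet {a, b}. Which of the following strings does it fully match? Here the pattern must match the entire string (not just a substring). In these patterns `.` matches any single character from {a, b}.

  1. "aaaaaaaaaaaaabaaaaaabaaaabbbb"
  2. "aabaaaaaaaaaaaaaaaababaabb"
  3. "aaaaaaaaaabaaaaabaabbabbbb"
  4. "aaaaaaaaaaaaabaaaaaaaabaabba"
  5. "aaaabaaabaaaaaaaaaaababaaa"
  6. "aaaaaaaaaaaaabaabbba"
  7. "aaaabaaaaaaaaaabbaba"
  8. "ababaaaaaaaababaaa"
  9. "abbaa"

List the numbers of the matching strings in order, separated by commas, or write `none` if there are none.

6

1 → no match
2 → no match
3 → no match
4 → no match
5 → no match
6 → match
7 → no match
8 → no match
9 → no match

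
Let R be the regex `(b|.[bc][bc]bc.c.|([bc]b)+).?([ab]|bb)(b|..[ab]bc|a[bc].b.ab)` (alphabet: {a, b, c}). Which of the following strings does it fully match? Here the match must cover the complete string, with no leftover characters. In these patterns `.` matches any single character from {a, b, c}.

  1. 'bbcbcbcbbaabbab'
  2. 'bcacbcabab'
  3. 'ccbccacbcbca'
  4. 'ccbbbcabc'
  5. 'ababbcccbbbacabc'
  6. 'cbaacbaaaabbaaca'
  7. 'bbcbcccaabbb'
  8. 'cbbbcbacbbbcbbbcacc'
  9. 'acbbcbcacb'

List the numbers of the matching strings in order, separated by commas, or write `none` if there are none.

7

1 → no match
2 → no match
3 → no match
4 → no match
5 → no match
6 → no match
7 → match
8 → no match
9 → no match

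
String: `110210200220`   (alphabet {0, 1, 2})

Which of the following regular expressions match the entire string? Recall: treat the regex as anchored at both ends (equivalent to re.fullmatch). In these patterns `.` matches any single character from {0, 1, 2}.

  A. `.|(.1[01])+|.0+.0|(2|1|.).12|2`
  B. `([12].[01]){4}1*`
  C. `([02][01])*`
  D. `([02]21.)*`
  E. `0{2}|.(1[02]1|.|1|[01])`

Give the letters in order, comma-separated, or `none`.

B

A → no match
B → match
C → no match
D → no match
E → no match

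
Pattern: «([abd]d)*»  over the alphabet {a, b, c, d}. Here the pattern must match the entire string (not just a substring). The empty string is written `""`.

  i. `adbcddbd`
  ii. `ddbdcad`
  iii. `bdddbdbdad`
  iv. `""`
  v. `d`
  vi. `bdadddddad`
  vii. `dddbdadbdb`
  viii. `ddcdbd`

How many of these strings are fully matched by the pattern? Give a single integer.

3

i → no match
ii → no match
iii → match
iv → match
v → no match
vi → match
vii → no match
viii → no match
Total matched: 3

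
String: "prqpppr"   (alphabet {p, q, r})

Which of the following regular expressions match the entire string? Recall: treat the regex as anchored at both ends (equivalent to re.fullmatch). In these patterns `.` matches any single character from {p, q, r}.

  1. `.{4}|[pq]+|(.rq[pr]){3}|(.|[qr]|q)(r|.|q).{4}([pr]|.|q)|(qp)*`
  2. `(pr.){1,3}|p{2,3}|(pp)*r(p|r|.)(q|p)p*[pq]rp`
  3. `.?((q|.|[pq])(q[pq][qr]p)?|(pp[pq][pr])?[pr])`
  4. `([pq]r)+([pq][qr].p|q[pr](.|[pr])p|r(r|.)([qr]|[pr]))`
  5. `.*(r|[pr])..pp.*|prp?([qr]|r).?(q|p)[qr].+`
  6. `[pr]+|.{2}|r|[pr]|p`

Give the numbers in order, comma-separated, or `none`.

1 → match
2 → no match
3 → no match
4 → no match
5 → match
6 → no match

1, 5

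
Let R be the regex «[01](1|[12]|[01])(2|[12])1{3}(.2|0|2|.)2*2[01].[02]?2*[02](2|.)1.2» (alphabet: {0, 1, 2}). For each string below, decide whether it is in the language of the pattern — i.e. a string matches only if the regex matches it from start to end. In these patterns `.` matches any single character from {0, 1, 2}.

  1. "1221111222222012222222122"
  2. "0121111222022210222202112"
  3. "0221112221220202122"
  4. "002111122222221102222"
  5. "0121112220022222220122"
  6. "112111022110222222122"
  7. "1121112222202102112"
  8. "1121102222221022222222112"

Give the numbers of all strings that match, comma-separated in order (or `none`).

1, 5, 6

1 → match
2 → no match
3 → no match
4 → no match
5 → match
6 → match
7 → no match
8 → no match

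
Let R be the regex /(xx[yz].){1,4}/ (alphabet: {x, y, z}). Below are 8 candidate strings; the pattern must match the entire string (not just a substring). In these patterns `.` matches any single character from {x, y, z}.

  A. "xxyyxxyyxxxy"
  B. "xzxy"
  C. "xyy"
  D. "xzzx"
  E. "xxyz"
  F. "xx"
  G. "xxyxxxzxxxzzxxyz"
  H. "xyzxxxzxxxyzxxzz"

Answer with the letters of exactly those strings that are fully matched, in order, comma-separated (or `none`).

E, G

A → no match
B → no match — must start with "xx"
C → no match — must start with "xx"
D → no match — must start with "xx"
E → match
F → no match
G → match
H → no match — must start with "xx"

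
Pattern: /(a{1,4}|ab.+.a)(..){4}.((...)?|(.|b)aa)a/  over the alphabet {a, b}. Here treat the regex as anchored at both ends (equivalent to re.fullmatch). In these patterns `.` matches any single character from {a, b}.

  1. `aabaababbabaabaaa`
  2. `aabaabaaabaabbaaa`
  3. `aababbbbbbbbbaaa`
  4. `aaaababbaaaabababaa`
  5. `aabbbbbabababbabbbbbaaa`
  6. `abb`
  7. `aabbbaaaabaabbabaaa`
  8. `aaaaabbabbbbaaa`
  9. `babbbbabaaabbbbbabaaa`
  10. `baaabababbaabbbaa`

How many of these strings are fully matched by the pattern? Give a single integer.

1 → no match
2 → no match
3 → no match
4 → no match
5 → no match
6 → no match — must end with `a`
7 → no match
8 → match
9 → no match
10 → no match
Total matched: 1

1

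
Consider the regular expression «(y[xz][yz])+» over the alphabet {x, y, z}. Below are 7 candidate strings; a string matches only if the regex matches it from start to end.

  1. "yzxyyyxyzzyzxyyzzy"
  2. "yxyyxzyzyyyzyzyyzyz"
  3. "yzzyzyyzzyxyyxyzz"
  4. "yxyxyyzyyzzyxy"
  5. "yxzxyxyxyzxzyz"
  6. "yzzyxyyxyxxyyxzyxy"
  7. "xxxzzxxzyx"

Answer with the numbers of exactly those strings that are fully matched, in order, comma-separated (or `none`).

none

1 → no match
2 → no match
3 → no match
4 → no match
5 → no match
6 → no match
7. "xxxzzxxzyx" → no match — must start with "y"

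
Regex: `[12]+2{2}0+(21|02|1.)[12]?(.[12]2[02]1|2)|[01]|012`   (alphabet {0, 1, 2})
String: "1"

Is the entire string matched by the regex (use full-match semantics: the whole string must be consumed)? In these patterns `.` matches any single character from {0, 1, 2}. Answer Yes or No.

Yes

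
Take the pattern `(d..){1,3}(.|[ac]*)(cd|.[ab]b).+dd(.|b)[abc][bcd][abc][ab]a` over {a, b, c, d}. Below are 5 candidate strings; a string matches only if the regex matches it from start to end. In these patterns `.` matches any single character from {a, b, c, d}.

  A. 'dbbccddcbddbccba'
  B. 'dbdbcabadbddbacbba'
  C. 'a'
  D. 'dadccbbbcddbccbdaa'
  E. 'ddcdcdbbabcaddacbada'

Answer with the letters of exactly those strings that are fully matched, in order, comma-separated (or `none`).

B

A → no match
B → match
C. 'a' → no match — must start with 'd'
D → no match
E → no match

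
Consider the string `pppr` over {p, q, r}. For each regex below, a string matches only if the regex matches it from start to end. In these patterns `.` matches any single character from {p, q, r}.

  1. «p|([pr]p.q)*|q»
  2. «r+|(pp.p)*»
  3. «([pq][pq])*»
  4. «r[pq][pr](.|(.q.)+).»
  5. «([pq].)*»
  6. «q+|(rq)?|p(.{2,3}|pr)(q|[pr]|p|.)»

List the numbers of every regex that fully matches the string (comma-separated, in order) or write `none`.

1 → no match
2 → no match
3 → no match
4 → no match — must start with `r`
5 → match
6 → match

5, 6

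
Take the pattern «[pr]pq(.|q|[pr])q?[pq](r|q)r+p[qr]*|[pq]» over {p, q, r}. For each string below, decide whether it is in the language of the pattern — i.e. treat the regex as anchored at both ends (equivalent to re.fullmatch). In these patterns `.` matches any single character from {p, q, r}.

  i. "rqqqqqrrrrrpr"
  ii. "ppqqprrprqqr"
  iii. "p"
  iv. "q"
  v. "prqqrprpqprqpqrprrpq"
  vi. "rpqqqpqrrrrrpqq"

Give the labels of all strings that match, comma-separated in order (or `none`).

ii, iii, iv, vi

i → no match
ii → match
iii → match
iv → match
v → no match
vi → match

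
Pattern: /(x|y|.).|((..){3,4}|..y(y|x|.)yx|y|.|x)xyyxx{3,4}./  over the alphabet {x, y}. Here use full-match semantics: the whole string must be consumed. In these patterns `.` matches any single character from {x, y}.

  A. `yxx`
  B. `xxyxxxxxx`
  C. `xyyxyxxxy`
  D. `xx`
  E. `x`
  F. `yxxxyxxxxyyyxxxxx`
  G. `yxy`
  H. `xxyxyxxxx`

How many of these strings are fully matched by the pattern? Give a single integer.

A → no match
B → no match
C → no match
D → match
E → no match
F → no match
G → no match
H → no match
Total matched: 1

1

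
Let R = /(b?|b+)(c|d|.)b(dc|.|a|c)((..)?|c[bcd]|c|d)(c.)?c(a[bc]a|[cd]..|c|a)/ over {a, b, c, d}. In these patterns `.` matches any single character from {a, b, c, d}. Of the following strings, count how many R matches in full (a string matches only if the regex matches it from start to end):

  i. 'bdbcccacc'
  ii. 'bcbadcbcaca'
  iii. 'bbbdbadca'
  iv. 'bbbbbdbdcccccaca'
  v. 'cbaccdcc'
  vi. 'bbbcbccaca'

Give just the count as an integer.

6

i. 'bdbcccacc' → match
ii. 'bcbadcbcaca' → match
iii. 'bbbdbadca' → match
iv → match
v. 'cbaccdcc' → match
vi. 'bbbcbccaca' → match
Total matched: 6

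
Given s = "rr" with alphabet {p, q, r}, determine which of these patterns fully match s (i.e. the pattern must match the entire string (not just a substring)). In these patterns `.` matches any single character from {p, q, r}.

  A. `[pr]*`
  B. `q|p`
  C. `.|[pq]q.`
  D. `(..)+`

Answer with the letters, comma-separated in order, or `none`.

A → match
B → no match
C → no match
D → match

A, D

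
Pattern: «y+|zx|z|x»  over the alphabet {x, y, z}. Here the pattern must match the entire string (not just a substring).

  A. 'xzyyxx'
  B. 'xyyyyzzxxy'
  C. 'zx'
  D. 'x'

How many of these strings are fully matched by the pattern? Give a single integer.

A → no match
B → no match
C → match
D → match
Total matched: 2

2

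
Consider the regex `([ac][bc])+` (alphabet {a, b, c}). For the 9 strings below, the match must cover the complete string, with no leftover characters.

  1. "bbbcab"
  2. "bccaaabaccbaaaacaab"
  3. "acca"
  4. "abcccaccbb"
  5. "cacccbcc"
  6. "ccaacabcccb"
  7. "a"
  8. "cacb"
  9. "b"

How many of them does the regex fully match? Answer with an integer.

0

1 → no match
2 → no match
3 → no match
4 → no match
5 → no match
6 → no match
7 → no match
8 → no match
9 → no match
Total matched: 0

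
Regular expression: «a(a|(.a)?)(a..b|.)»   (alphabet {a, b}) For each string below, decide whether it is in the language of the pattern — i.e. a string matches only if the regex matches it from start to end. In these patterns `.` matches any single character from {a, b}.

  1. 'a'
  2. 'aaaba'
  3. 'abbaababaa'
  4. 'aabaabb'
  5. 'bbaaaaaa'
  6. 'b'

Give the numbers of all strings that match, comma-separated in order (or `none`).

none

1 → no match
2 → no match
3 → no match
4 → no match
5 → no match — must start with 'a'
6 → no match — must start with 'a'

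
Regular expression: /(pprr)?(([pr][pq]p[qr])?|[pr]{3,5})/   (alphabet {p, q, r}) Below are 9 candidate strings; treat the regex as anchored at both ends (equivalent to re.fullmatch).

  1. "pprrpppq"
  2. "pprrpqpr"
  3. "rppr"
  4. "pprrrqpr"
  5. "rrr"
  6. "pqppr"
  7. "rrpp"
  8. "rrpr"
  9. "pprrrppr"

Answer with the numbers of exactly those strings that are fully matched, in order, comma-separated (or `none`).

1, 2, 3, 4, 5, 7, 8, 9

1 → match
2 → match
3 → match
4 → match
5 → match
6 → no match
7 → match
8 → match
9 → match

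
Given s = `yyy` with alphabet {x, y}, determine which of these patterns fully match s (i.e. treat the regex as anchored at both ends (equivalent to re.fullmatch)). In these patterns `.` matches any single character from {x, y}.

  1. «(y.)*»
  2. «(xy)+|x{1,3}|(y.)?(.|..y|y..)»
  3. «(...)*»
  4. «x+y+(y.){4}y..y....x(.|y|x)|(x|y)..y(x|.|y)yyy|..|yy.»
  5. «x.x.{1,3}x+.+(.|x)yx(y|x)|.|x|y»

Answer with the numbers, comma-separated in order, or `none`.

2, 3, 4

1 → no match
2 → match
3 → match
4 → match
5 → no match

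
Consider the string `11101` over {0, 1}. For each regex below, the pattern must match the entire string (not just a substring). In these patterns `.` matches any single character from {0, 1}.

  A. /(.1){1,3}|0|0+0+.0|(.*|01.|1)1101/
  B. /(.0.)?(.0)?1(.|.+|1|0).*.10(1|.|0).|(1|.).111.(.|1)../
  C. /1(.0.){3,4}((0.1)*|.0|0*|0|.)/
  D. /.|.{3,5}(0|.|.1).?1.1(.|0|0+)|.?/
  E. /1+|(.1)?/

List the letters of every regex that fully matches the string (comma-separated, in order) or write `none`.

A → match
B → no match
C → no match
D → no match
E → no match

A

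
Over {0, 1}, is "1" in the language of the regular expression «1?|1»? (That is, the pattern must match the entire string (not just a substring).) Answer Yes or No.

Yes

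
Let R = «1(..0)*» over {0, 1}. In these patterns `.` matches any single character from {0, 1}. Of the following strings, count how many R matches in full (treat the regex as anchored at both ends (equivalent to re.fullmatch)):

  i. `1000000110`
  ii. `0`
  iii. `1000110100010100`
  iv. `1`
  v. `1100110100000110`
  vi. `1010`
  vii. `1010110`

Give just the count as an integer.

6

i → match
ii → no match — must start with `1`
iii → match
iv → match
v → match
vi → match
vii → match
Total matched: 6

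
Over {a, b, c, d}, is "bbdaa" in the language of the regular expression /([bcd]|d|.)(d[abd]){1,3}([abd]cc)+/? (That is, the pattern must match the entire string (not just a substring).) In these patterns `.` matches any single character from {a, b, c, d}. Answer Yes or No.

No

Every match must end with "cc", but "bbdaa" does not.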